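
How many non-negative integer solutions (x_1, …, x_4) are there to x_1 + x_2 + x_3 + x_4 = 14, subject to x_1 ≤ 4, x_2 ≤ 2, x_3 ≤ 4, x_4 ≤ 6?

Ignoring the caps, the number of non-negative solutions to x_1+…+x_4 = 14 is C(17,3) = 680.
Subtract solutions that violate a single cap (substitute x_i' = x_i − (cap_i+1)): x_1 ≥ 5 gives C(12,3) = 220; x_2 ≥ 3 gives C(14,3) = 364; x_3 ≥ 5 gives C(12,3) = 220; x_4 ≥ 7 gives C(10,3) = 120. Together 924.
Add back pairs where two caps are both exceeded: 84 + 35 + 10 + 84 + 35 + 10 = 258.
Subtract triples: 4 + 0 + 0 + 0 = 4.
By inclusion–exclusion the count is 680 − 924 + 258 − 4 = 10.

10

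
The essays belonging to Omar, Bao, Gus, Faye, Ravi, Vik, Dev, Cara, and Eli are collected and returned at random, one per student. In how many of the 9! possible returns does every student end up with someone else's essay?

133496

This is the derangement count D_9: permutations of 9 items with no fixed point.
By inclusion–exclusion this is Σ_{j=0}^{9} (−1)^j C(9,j)·(9−j)!.
Computing: 362880 − 362880 + 181440 − 60480 + 15120 − 3024 + 504 − 72 + 9 − 1 = 133496.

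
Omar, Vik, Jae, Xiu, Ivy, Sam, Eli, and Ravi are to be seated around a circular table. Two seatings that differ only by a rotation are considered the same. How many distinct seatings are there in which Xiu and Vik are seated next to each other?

Glue Xiu and Vik into a block (2 internal orders). Seating 7 units around a circle gives (6)! arrangements.
So 2 × (6)! = 2 × 720 = 1440.

1440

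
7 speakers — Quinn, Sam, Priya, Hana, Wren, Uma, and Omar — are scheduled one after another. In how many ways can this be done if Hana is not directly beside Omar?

There are 7! = 5040 arrangements in all. If Hana and Omar are adjacent, merging them into one block gives 2·(6)! = 1440 arrangements.
Complementary counting: 5040 − 1440 = 3600.

3600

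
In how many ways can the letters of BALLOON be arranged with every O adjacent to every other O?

360

Treat the 2 copies of O as a single block. The multiset to arrange is then {OO, A, B, L, L, N}, 6 items in all.
That gives (6)!/(2!) = 360 arrangements.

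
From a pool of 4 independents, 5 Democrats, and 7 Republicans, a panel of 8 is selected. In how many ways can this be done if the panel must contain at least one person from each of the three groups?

12201

Unrestricted: C(16,8) = 12870 ways to pick any 8 of the 16.
Selections missing a whole group: no independents → C(12,8) = 495; no Democrats → C(11,8) = 165; no Republicans → C(9,8) = 9.
Add back selections omitting two groups (i.e. drawn from a single group): C(4,8) + C(5,8) + C(7,8) = 0.
By inclusion–exclusion: 12870 − 669 + 0 = 12201.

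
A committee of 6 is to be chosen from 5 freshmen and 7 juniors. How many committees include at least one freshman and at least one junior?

With no constraint there are C(12,6) = 924 possible selections.
Selections missing a whole group: no freshmen → C(7,6) = 7; no juniors → C(5,6) = 0.
Both groups omitted at once is impossible, so 924 − 7 = 917.

917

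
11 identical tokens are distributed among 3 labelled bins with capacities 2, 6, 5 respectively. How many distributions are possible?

6

By stars and bars, unrestricted non-negative solutions to x_1+…+x_3 = 11 number C(11+2,2) = 78.
Subtract solutions that violate a single cap (substitute x_i' = x_i − (cap_i+1)): x_1 ≥ 3 gives C(10,2) = 45; x_2 ≥ 7 gives C(6,2) = 15; x_3 ≥ 6 gives C(7,2) = 21. Together 81.
Add back pairs where two caps are both exceeded: 3 + 6 + 0 = 9.
By inclusion–exclusion the count is 78 − 81 + 9 = 6.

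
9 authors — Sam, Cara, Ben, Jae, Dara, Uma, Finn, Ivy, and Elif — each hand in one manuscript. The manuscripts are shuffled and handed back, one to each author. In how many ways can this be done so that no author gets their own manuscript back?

133496

Let Aᵢ be the assignments in which author i gets their own manuscript. We want the size of the complement of A₁∪…∪A_9.
By inclusion–exclusion this is Σ_{j=0}^{9} (−1)^j C(9,j)·(9−j)!.
Computing: 362880 − 362880 + 181440 − 60480 + 15120 − 3024 + 504 − 72 + 9 − 1 = 133496.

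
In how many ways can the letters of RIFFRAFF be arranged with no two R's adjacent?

630

Total arrangements of RIFFRAFF: 8!/(4!·2!) = 840.
If the two R's are adjacent, glue them into one block, leaving 7 items to arrange: (7)!/(4!) = 210 ways.
Subtracting, 840 − 210 = 630 arrangements keep the R's apart.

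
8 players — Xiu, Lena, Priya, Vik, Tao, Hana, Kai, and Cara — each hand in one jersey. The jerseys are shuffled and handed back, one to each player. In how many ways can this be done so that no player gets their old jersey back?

14833

Count assignments avoiding every fixed point. For any j of the 8 players fixed to their old jersey, the other 8−j can be arranged in (8−j)! ways.
By inclusion–exclusion this is Σ_{j=0}^{8} (−1)^j C(8,j)·(8−j)!.
Computing: 40320 − 40320 + 20160 − 6720 + 1680 − 336 + 56 − 8 + 1 = 14833.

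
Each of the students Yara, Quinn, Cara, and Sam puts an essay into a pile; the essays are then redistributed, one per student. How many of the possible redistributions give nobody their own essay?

Let Aᵢ be the assignments in which student i gets their own essay. We want the size of the complement of A₁∪…∪A_4.
By inclusion–exclusion this is Σ_{j=0}^{4} (−1)^j C(4,j)·(4−j)!.
Computing: 24 − 24 + 12 − 4 + 1 = 9.

9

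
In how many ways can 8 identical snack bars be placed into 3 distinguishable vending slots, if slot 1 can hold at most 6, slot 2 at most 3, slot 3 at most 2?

9

By stars and bars, unrestricted non-negative solutions to x_1+…+x_3 = 8 number C(8+2,2) = 45.
Subtract solutions that violate a single cap (substitute x_i' = x_i − (cap_i+1)): x_1 ≥ 7 gives C(3,2) = 3; x_2 ≥ 4 gives C(6,2) = 15; x_3 ≥ 3 gives C(7,2) = 21. Together 39.
Add back pairs where two caps are both exceeded: 0 + 0 + 3 = 3.
By inclusion–exclusion the count is 45 − 39 + 3 = 9.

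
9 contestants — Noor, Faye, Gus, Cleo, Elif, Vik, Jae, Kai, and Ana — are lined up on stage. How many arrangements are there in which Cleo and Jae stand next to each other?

Place the 7 others and the Cleo-Jae pair as 8 objects in a line; the pair has 2 internal arrangements.
So the count is 2·(8)! = 80640.

80640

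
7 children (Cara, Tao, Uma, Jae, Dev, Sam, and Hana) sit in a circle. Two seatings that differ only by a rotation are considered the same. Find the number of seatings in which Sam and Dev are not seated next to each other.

480

Without the restriction there are (6)! = 720 seatings.
Those with Sam next to Dev: fuse the pair into one unit and seat 6 units around a circle — 2·(5)! = 240.
Subtracting, 720 − 240 = 480.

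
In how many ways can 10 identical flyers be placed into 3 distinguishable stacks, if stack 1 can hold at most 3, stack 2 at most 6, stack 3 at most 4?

Ignoring the caps, the number of non-negative solutions to x_1+…+x_3 = 10 is C(12,2) = 66.
Subtract solutions that violate a single cap (substitute x_i' = x_i − (cap_i+1)): x_1 ≥ 4 gives C(8,2) = 28; x_2 ≥ 7 gives C(5,2) = 10; x_3 ≥ 5 gives C(7,2) = 21. Together 59.
Add back pairs where two caps are both exceeded: 0 + 3 + 0 = 3.
By inclusion–exclusion the count is 66 − 59 + 3 = 10.

10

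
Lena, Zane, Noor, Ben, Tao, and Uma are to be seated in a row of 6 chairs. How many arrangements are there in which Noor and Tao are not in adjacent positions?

480

Of the 6! = 720 arrangements, those with Noor and Tao adjacent number 2 × 5! = 240 (treat the pair as a block with 2 internal orders).
So 720 − 240 = 480 arrangements keep them apart.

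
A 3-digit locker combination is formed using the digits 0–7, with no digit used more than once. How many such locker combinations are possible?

336

This is a permutation of 3 out of 8: P(8,3) = 8!/5!.
That product is 8 × 7 × 6 = 336.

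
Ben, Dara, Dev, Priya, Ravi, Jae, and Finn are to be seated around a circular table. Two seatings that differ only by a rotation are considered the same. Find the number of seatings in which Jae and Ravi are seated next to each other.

Glue Jae and Ravi into a block (2 internal orders). Seating 6 units around a circle gives (5)! arrangements.
So 2 × (5)! = 2 × 120 = 240.

240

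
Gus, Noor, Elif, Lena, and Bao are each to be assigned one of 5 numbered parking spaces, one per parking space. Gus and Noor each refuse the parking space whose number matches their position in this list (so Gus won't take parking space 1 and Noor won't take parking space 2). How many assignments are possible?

Let Aᵢ (for i ∈ {1, 2}) be the placements that put person i in their forbidden parking space. Any j of these fix j positions, leaving (5−j)! ways to fill the rest, and there are C(2,j) ways to pick which j.
By inclusion–exclusion, the number of valid placements is Σ_{j=0}^{2} (−1)^j C(2,j)·(5−j)!.
Computing: 120 − 48 + 6 = 78.

78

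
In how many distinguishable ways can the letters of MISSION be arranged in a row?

The 7 letters of MISSION have repeats: I appearing twice and S appearing twice.
Dividing 7! = 5040 by 2!·2! = 4 for the repeated letters gives 1260.

1260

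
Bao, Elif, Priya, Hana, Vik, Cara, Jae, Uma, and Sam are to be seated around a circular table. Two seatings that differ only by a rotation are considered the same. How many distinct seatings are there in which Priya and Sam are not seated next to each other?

Without the restriction there are (8)! = 40320 seatings.
Seatings with Priya beside Sam: treat them as a block with 2 internal orders, giving 2 × (7)! = 10080.
Subtracting, 40320 − 10080 = 30240.

30240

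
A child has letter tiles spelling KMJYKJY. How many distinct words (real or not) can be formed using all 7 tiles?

630

KMJYKJY has 7 letters with J appearing twice, K appearing twice, and Y appearing twice.
Dividing 7! = 5040 by 2!·2!·2! = 8 for the repeated letters gives 630.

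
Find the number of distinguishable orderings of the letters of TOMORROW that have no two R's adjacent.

2520

Total arrangements of TOMORROW: 8!/(3!·2!) = 3360.
Arrangements with the R's together: treat RR as one letter, giving (7)!/(3!) = 840.
Hence 3360 − 840 = 2520.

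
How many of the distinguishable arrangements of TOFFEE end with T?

Fix T in the last position and arrange the remaining 5 letters.
Those 5 letters have E appearing twice and F appearing twice, giving (5)!/(2!·2!) = 30.

30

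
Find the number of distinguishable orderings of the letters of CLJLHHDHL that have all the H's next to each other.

Treat the 3 copies of H as a single block. The multiset to arrange is then {HHH, C, D, J, L, L, L}, 7 items in all.
That gives (7)!/(3!) = 840 arrangements.

840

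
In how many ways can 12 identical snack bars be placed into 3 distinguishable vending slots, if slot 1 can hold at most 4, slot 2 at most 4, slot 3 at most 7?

Without the upper bounds there are C(14,2) = 91 ways to split 12 among 3 vending slots.
Subtract solutions that violate a single cap (substitute x_i' = x_i − (cap_i+1)): x_1 ≥ 5 gives C(9,2) = 36; x_2 ≥ 5 gives C(9,2) = 36; x_3 ≥ 8 gives C(6,2) = 15. Together 87.
Add back pairs where two caps are both exceeded: 6 + 0 + 0 = 6.
By inclusion–exclusion the count is 91 − 87 + 6 = 10.

10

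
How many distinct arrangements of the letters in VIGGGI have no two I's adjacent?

40

Total arrangements of VIGGGI: 6!/(3!·2!) = 60.
Arrangements with the I's together: treat II as one letter, giving (5)!/(3!) = 20.
Hence 60 − 20 = 40.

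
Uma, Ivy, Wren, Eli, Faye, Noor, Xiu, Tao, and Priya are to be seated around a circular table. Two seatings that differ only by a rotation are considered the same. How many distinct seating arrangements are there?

Fix one person's seat to break rotational symmetry; the remaining 8 people can be arranged in (8)! = 40320 ways.

40320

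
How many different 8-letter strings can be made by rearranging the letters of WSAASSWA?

560

WSAASSWA has 8 letters with A appearing 3 times, S appearing 3 times, and W appearing twice.
So there are 8! / (3!·3!·2!) = 560 distinguishable arrangements.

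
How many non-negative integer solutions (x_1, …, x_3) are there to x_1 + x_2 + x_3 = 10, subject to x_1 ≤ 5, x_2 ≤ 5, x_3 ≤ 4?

Without the upper bounds there are C(12,2) = 66 ways to split 10 among 3 variables.
Subtract solutions that violate a single cap (substitute x_i' = x_i − (cap_i+1)): x_1 ≥ 6 gives C(6,2) = 15; x_2 ≥ 6 gives C(6,2) = 15; x_3 ≥ 5 gives C(7,2) = 21. Together 51.
No two caps can be exceeded simultaneously, so the pair terms are all 0.
By inclusion–exclusion the count is 66 − 51 + 0 = 15.

15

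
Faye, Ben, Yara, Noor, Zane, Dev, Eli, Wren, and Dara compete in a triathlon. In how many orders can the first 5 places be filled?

15120

There are 9 choices for 1st place, 8 for 2nd, and so on down to 5 for position 5.
That gives 9 × 8 × 7 × 6 × 5 = 15120.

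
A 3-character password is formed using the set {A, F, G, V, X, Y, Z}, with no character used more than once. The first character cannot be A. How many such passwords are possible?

The first character has 7−1 = 6 choices (anything except A).
The remaining 2 characters are filled from the other 6 symbols without repetition: 6 × 5 = 30.
Total: 6 × 30 = 180.

180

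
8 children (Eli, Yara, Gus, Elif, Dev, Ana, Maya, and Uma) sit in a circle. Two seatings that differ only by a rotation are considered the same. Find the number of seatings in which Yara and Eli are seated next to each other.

Glue Yara and Eli into a block (2 internal orders). Seating 7 units around a circle gives (6)! arrangements.
So 2 × (6)! = 2 × 720 = 1440.

1440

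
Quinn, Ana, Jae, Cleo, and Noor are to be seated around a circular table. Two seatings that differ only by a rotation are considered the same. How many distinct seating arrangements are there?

24

Seat Quinn anywhere (absorbing the rotational symmetry), then permute the other 4: (4)! = 24.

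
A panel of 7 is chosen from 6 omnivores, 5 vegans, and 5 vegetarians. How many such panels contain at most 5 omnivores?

Split by how many omnivores are chosen (0 through 5).
Sum: C(6,0)·C(10,7) + C(6,1)·C(10,6) + C(6,2)·C(10,5) + C(6,3)·C(10,4) + C(6,4)·C(10,3) + C(6,5)·C(10,2) = 120 + 1260 + 3780 + 4200 + 1800 + 270 = 11430.

11430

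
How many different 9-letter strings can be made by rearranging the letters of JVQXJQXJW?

15120

Letter multiplicities in JVQXJQXJW: J×3, Q×2, V×1, W×1, X×2.
Dividing 9! = 362880 by 3!·2!·2! = 24 for the repeated letters gives 15120.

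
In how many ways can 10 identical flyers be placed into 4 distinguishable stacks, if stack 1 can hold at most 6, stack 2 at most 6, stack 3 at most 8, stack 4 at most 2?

Without the upper bounds there are C(13,3) = 286 ways to split 10 among 4 stacks.
Subtract solutions that violate a single cap (substitute x_i' = x_i − (cap_i+1)): x_1 ≥ 7 gives C(6,3) = 20; x_2 ≥ 7 gives C(6,3) = 20; x_3 ≥ 9 gives C(4,3) = 4; x_4 ≥ 3 gives C(10,3) = 120. Together 164.
Add back pairs where two caps are both exceeded: 0 + 0 + 1 + 0 + 1 + 0 = 2.
By inclusion–exclusion the count is 286 − 164 + 2 = 124.

124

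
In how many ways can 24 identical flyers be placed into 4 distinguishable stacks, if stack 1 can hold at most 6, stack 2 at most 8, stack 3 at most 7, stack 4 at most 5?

Ignoring the caps, the number of non-negative solutions to x_1+…+x_4 = 24 is C(27,3) = 2925.
Subtract solutions that violate a single cap (substitute x_i' = x_i − (cap_i+1)): x_1 ≥ 7 gives C(20,3) = 1140; x_2 ≥ 9 gives C(18,3) = 816; x_3 ≥ 8 gives C(19,3) = 969; x_4 ≥ 6 gives C(21,3) = 1330. Together 4255.
Add back pairs where two caps are both exceeded: 165 + 220 + 364 + 120 + 220 + 286 = 1375.
Subtract triples: 1 + 10 + 20 + 4 = 35.
By inclusion–exclusion the count is 2925 − 4255 + 1375 − 35 = 10.

10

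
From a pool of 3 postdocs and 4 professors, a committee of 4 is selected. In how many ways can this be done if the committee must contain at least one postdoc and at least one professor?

34

Total 4-person selections from all 7: C(7,4) = 35.
Selections missing a whole group: no postdocs → C(4,4) = 1; no professors → C(3,4) = 0.
Both groups omitted at once is impossible, so 35 − 1 = 34.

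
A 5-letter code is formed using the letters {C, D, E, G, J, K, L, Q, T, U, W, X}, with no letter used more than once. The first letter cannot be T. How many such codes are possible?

87120

The first letter has 12−1 = 11 choices (anything except T).
The remaining 4 letters are filled from the other 11 symbols without repetition: 11 × 10 × 9 × 8 = 7920.
Total: 11 × 7920 = 87120.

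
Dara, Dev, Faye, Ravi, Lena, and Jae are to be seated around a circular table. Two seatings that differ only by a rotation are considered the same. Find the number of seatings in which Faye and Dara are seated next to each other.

48

Glue Faye and Dara into a block (2 internal orders). Seating 5 units around a circle gives (4)! arrangements.
So 2 × (4)! = 2 × 24 = 48.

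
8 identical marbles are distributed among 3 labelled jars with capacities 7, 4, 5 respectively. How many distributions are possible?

28

By stars and bars, unrestricted non-negative solutions to x_1+…+x_3 = 8 number C(8+2,2) = 45.
Subtract solutions that violate a single cap (substitute x_i' = x_i − (cap_i+1)): x_1 ≥ 8 gives C(2,2) = 1; x_2 ≥ 5 gives C(5,2) = 10; x_3 ≥ 6 gives C(4,2) = 6. Together 17.
No two caps can be exceeded simultaneously, so the pair terms are all 0.
By inclusion–exclusion the count is 45 − 17 + 0 = 28.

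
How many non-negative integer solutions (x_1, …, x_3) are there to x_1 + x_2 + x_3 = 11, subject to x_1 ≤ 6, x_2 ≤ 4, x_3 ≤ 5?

15

Ignoring the caps, the number of non-negative solutions to x_1+…+x_3 = 11 is C(13,2) = 78.
Subtract solutions that violate a single cap (substitute x_i' = x_i − (cap_i+1)): x_1 ≥ 7 gives C(6,2) = 15; x_2 ≥ 5 gives C(8,2) = 28; x_3 ≥ 6 gives C(7,2) = 21. Together 64.
Add back pairs where two caps are both exceeded: 0 + 0 + 1 = 1.
By inclusion–exclusion the count is 78 − 64 + 1 = 15.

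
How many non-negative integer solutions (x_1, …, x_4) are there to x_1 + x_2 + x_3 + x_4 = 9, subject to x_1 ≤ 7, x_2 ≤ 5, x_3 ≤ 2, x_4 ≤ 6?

Ignoring the caps, the number of non-negative solutions to x_1+…+x_4 = 9 is C(12,3) = 220.
Subtract solutions that violate a single cap (substitute x_i' = x_i − (cap_i+1)): x_1 ≥ 8 gives C(4,3) = 4; x_2 ≥ 6 gives C(6,3) = 20; x_3 ≥ 3 gives C(9,3) = 84; x_4 ≥ 7 gives C(5,3) = 10. Together 118.
Add back pairs where two caps are both exceeded: 0 + 0 + 0 + 1 + 0 + 0 = 1.
By inclusion–exclusion the count is 220 − 118 + 1 = 103.

103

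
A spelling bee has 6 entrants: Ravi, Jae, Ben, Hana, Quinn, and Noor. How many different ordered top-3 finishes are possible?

120

This is an ordered selection of 3 from 6: P(6,3).
That gives 6 × 5 × 4 = 120.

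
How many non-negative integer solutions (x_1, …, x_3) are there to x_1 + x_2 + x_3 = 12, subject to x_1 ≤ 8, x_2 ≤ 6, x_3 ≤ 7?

By stars and bars, unrestricted non-negative solutions to x_1+…+x_3 = 12 number C(12+2,2) = 91.
Subtract solutions that violate a single cap (substitute x_i' = x_i − (cap_i+1)): x_1 ≥ 9 gives C(5,2) = 10; x_2 ≥ 7 gives C(7,2) = 21; x_3 ≥ 8 gives C(6,2) = 15. Together 46.
No two caps can be exceeded simultaneously, so the pair terms are all 0.
By inclusion–exclusion the count is 91 − 46 + 0 = 45.

45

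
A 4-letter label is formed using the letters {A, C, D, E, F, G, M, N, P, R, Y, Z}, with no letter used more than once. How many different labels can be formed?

11880

Choose and order 4 of the 12 symbols: the first letter has 12 options, the next 11, then 10, 9.
That product is 12 × 11 × 10 × 9 = 11880.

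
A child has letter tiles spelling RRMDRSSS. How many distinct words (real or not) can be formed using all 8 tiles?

1120

Letter multiplicities in RRMDRSSS: D×1, M×1, R×3, S×3.
So there are 8! / (3!·3!) = 1120 distinguishable arrangements.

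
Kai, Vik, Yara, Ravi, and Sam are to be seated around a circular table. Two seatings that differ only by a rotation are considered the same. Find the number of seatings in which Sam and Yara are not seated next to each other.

12

Without the restriction there are (4)! = 24 seatings.
Those with Sam next to Yara: fuse the pair into one unit and seat 4 units around a circle — 2·(3)! = 12.
Subtracting, 24 − 12 = 12.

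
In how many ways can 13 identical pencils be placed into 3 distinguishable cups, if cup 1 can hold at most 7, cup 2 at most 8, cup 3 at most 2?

Ignoring the caps, the number of non-negative solutions to x_1+…+x_3 = 13 is C(15,2) = 105.
Subtract solutions that violate a single cap (substitute x_i' = x_i − (cap_i+1)): x_1 ≥ 8 gives C(7,2) = 21; x_2 ≥ 9 gives C(6,2) = 15; x_3 ≥ 3 gives C(12,2) = 66. Together 102.
Add back pairs where two caps are both exceeded: 0 + 6 + 3 = 9.
By inclusion–exclusion the count is 105 − 102 + 9 = 12.

12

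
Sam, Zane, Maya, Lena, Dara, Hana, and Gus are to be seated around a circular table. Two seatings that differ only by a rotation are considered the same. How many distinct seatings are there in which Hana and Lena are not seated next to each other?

480

All circular seatings of 7 people number (6)! = 720.
Seatings with Hana beside Lena: treat them as a block with 2 internal orders, giving 2 × (5)! = 240.
Subtracting, 720 − 240 = 480.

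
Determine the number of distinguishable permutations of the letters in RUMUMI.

180

RUMUMI has 6 letters with M appearing twice and U appearing twice.
Dividing 6! = 720 by 2!·2! = 4 for the repeated letters gives 180.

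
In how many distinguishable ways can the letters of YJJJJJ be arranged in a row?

6

Letter multiplicities in YJJJJJ: J×5, Y×1.
So there are 6! / (5!) = 6 distinguishable arrangements.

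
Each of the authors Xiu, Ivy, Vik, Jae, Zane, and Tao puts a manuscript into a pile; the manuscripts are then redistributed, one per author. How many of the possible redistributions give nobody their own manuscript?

This is the derangement count D_6: permutations of 6 items with no fixed point.
By inclusion–exclusion this is Σ_{j=0}^{6} (−1)^j C(6,j)·(6−j)!.
Computing: 720 − 720 + 360 − 120 + 30 − 6 + 1 = 265.

265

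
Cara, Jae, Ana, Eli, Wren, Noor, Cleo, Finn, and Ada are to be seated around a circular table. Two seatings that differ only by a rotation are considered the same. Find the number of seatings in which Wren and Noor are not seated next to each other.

30240

Without the restriction there are (8)! = 40320 seatings.
Those with Wren next to Noor: fuse the pair into one unit and seat 8 units around a circle — 2·(7)! = 10080.
Subtracting, 40320 − 10080 = 30240.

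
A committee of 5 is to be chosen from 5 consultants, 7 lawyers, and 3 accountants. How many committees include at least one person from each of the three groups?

Unrestricted: C(15,5) = 3003 ways to pick any 5 of the 15.
Selections missing a whole group: no consultants → C(10,5) = 252; no lawyers → C(8,5) = 56; no accountants → C(12,5) = 792.
Add back selections omitting two groups (i.e. drawn from a single group): C(5,5) + C(7,5) + C(3,5) = 22.
By inclusion–exclusion: 3003 − 1100 + 22 = 1925.

1925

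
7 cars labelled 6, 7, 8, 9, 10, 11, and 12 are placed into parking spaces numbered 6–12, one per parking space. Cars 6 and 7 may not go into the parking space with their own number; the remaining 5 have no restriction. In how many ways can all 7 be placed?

3720

Let Aᵢ (for i ∈ {6, 7}) be the placements that put car i in its forbidden parking space. Any j of these fix j positions, leaving (7−j)! ways to fill the rest, and there are C(2,j) ways to pick which j.
By inclusion–exclusion, the number of valid placements is Σ_{j=0}^{2} (−1)^j C(2,j)·(7−j)!.
Computing: 5040 − 1440 + 120 = 3720.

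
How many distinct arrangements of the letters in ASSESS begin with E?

With the first slot taken by E, it remains to arrange the other 5 letters (ASSSS).
Those 5 letters have S appearing 4 times, giving (5)!/(4!) = 5.

5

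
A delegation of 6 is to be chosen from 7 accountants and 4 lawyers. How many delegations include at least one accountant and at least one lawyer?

Unrestricted: C(11,6) = 462 ways to pick any 6 of the 11.
Subtract selections that omit an entire group: no accountants → C(4,6) = 0; no lawyers → C(7,6) = 7.
Both groups omitted at once is impossible, so 462 − 7 = 455.

455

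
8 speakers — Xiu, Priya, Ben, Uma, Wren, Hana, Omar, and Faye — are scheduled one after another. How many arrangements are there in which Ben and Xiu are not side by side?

30240

There are 8! = 40320 arrangements in all. If Ben and Xiu are adjacent, merging them into one block gives 2·(7)! = 10080 arrangements.
So 40320 − 10080 = 30240 arrangements keep them apart.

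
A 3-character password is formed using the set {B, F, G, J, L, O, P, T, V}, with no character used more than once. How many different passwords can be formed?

With no repetition, fill the 3 characters in order: 9 choices, then 8, down to 7.
9 × 8 × 7 = 504.

504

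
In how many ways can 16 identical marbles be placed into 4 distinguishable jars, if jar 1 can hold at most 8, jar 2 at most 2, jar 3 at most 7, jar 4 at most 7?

Without the upper bounds there are C(19,3) = 969 ways to split 16 among 4 jars.
Subtract solutions that violate a single cap (substitute x_i' = x_i − (cap_i+1)): x_1 ≥ 9 gives C(10,3) = 120; x_2 ≥ 3 gives C(16,3) = 560; x_3 ≥ 8 gives C(11,3) = 165; x_4 ≥ 8 gives C(11,3) = 165. Together 1010.
Add back pairs where two caps are both exceeded: 35 + 0 + 0 + 56 + 56 + 1 = 148.
By inclusion–exclusion the count is 969 − 1010 + 148 = 107.

107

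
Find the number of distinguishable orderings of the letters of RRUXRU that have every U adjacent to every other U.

Treat the 2 copies of U as a single block. The multiset to arrange is then {UU, R, R, R, X}, 5 items in all.
That gives (5)!/(3!) = 20 arrangements.

20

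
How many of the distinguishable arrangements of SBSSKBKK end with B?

With the last slot taken by B, it remains to arrange the other 7 letters (SSSKBKK).
Those 7 letters have K appearing 3 times and S appearing 3 times, giving (7)!/(3!·3!) = 140.

140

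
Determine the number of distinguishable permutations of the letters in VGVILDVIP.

Letter multiplicities in VGVILDVIP: D×1, G×1, I×2, L×1, P×1, V×3.
So there are 9! / (3!·2!) = 30240 distinguishable arrangements.

30240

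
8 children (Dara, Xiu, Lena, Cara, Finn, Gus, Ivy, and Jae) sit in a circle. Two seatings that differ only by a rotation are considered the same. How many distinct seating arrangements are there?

5040

Around a circle, 8 distinct people have 8!/8 = (7)! = 5040 rotationally distinct seatings.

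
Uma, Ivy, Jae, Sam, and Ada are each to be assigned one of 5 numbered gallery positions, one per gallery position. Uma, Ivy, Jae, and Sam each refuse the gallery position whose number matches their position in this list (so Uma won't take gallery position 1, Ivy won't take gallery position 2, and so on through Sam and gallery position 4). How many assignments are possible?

Let Aᵢ (for 1 ≤ i ≤ 4) be the placements that put person i in their forbidden gallery position. Any j of these fix j positions, leaving (5−j)! ways to fill the rest, and there are C(4,j) ways to pick which j.
By inclusion–exclusion, the number of valid placements is Σ_{j=0}^{4} (−1)^j C(4,j)·(5−j)!.
Computing: 120 − 96 + 36 − 8 + 1 = 53.

53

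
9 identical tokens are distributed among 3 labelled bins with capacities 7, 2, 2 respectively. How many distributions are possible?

Ignoring the caps, the number of non-negative solutions to x_1+…+x_3 = 9 is C(11,2) = 55.
Subtract solutions that violate a single cap (substitute x_i' = x_i − (cap_i+1)): x_1 ≥ 8 gives C(3,2) = 3; x_2 ≥ 3 gives C(8,2) = 28; x_3 ≥ 3 gives C(8,2) = 28. Together 59.
Add back pairs where two caps are both exceeded: 0 + 0 + 10 = 10.
By inclusion–exclusion the count is 55 − 59 + 10 = 6.

6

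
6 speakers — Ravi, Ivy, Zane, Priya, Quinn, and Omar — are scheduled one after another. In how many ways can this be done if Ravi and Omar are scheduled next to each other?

Treat {Ravi, Omar} as a single unit. There are 5 units to order, and the pair itself can be ordered 2 ways.
That gives 2 × 5! = 2 × 120 = 240.

240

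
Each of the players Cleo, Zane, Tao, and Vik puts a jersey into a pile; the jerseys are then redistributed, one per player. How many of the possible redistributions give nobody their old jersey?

9

Count assignments avoiding every fixed point. For any j of the 4 players fixed to their old jersey, the other 4−j can be arranged in (4−j)! ways.
By inclusion–exclusion this is Σ_{j=0}^{4} (−1)^j C(4,j)·(4−j)!.
Computing: 24 − 24 + 12 − 4 + 1 = 9.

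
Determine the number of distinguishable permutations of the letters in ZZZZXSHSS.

2520

The 9 letters of ZZZZXSHSS have repeats: S appearing 3 times and Z appearing 4 times.
The number of distinct arrangements is 9!/(4!·3!) = 362880/144 = 2520.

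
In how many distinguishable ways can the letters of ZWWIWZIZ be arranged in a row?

560

The 8 letters of ZWWIWZIZ have repeats: I appearing twice, W appearing 3 times, and Z appearing 3 times.
Dividing 8! = 40320 by 3!·3!·2! = 72 for the repeated letters gives 560.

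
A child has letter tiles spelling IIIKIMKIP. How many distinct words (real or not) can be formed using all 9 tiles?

1512

IIIKIMKIP has 9 letters with I appearing 5 times and K appearing twice.
Dividing 9! = 362880 by 5!·2! = 240 for the repeated letters gives 1512.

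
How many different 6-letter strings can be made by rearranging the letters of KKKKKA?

Letter multiplicities in KKKKKA: A×1, K×5.
The number of distinct arrangements is 6!/(5!) = 720/120 = 6.

6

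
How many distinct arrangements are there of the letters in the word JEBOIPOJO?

Letter multiplicities in JEBOIPOJO: B×1, E×1, I×1, J×2, O×3, P×1.
So there are 9! / (3!·2!) = 30240 distinguishable arrangements.

30240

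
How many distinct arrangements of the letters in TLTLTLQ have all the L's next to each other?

20

Treat the 3 copies of L as a single block. The multiset to arrange is then {LLL, Q, T, T, T}, 5 items in all.
That gives (5)!/(3!) = 20 arrangements.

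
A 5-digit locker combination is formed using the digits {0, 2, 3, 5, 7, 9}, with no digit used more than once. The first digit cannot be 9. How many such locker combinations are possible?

The first digit has 6−1 = 5 choices (anything except 9).
The remaining 4 digits are filled from the other 5 symbols without repetition: 5 × 4 × 3 × 2 = 120.
Total: 5 × 120 = 600.

600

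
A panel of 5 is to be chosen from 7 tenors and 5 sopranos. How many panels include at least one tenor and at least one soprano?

770

With no constraint there are C(12,5) = 792 possible selections.
Subtract selections that omit an entire group: no tenors → C(5,5) = 1; no sopranos → C(7,5) = 21.
Both groups omitted at once is impossible, so 792 − 22 = 770.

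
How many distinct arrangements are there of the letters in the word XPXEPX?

60

XPXEPX has 6 letters with P appearing twice and X appearing 3 times.
Dividing 6! = 720 by 3!·2! = 12 for the repeated letters gives 60.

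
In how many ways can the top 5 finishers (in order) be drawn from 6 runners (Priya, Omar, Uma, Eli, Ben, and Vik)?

720

This is an ordered selection of 5 from 6: P(6,5).
That gives 6 × 5 × 4 × 3 × 2 = 720.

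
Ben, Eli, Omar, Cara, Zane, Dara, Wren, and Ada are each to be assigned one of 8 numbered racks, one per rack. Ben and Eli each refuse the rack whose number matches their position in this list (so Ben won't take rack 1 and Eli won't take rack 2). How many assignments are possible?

Let Aᵢ (for i ∈ {1, 2}) be the placements that put person i in their forbidden rack. Any j of these fix j positions, leaving (8−j)! ways to fill the rest, and there are C(2,j) ways to pick which j.
By inclusion–exclusion, the number of valid placements is Σ_{j=0}^{2} (−1)^j C(2,j)·(8−j)!.
Computing: 40320 − 10080 + 720 = 30960.

30960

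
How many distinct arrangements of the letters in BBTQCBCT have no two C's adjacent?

Total arrangements of BBTQCBCT: 8!/(3!·2!·2!) = 1680.
If the two C's are adjacent, glue them into one block, leaving 7 items to arrange: (7)!/(3!·2!) = 420 ways.
Subtracting, 1680 − 420 = 1260 arrangements keep the C's apart.

1260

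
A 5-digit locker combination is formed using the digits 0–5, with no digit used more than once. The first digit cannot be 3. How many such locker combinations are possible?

600

The first digit has 6−1 = 5 choices (anything except 3).
The remaining 4 digits are filled from the other 5 symbols without repetition: 5 × 4 × 3 × 2 = 120.
Total: 5 × 120 = 600.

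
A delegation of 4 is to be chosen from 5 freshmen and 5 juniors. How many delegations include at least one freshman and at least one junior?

200

With no constraint there are C(10,4) = 210 possible selections.
Subtract selections that omit an entire group: no freshmen → C(5,4) = 5; no juniors → C(5,4) = 5.
Both groups omitted at once is impossible, so 210 − 10 = 200.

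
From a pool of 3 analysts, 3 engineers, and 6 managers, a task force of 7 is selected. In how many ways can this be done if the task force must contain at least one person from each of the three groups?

Unrestricted: C(12,7) = 792 ways to pick any 7 of the 12.
Selections missing a whole group: no analysts → C(9,7) = 36; no engineers → C(9,7) = 36; no managers → C(6,7) = 0.
Add back selections omitting two groups (i.e. drawn from a single group): C(3,7) + C(3,7) + C(6,7) = 0.
By inclusion–exclusion: 792 − 72 + 0 = 720.

720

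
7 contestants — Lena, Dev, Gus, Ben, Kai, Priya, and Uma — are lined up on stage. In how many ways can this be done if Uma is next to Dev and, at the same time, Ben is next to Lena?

480

Treat {Uma,Dev} as one block (2 orders) and {Ben,Lena} as another (2 orders).
That leaves 5 units to arrange: 2 × 2 × 5! = 4 × 120 = 480.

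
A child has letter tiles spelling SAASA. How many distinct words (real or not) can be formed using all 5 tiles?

10

SAASA has 5 letters with A appearing 3 times and S appearing twice.
So there are 5! / (3!·2!) = 10 distinguishable arrangements.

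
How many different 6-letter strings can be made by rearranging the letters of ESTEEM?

120

ESTEEM has 6 letters with E appearing 3 times.
So there are 6! / (3!) = 120 distinguishable arrangements.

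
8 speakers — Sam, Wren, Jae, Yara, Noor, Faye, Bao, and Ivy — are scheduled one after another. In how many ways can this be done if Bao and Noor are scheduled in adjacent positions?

Place the 6 others and the Bao-Noor pair as 7 objects in a line; the pair has 2 internal arrangements.
That gives 2 × 7! = 2 × 5040 = 10080.

10080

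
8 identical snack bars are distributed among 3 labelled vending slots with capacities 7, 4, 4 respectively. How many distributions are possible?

Ignoring the caps, the number of non-negative solutions to x_1+…+x_3 = 8 is C(10,2) = 45.
Subtract solutions that violate a single cap (substitute x_i' = x_i − (cap_i+1)): x_1 ≥ 8 gives C(2,2) = 1; x_2 ≥ 5 gives C(5,2) = 10; x_3 ≥ 5 gives C(5,2) = 10. Together 21.
No two caps can be exceeded simultaneously, so the pair terms are all 0.
By inclusion–exclusion the count is 45 − 21 + 0 = 24.

24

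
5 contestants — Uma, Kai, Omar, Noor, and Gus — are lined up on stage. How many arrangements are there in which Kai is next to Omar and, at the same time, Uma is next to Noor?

24

Treat {Kai,Omar} as one block (2 orders) and {Uma,Noor} as another (2 orders).
That leaves 3 units to arrange: 2 × 2 × 3! = 4 × 6 = 24.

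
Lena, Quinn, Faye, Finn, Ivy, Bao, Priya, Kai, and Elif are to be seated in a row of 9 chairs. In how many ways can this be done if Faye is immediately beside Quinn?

80640

Glue Faye and Quinn into one block (2 internal orders), leaving 8 units to arrange in a row.
So the count is 2·(8)! = 80640.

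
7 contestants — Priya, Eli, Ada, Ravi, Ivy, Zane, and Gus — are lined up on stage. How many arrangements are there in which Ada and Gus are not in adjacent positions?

There are 7! = 5040 arrangements in all. If Ada and Gus are adjacent, merging them into one block gives 2·(6)! = 1440 arrangements.
Complementary counting: 5040 − 1440 = 3600.

3600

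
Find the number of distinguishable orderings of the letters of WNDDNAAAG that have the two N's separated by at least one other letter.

11760

Total arrangements of WNDDNAAAG: 9!/(3!·2!·2!) = 15120.
Arrangements with the N's together: treat NN as one letter, giving (8)!/(3!·2!) = 3360.
Hence 15120 − 3360 = 11760.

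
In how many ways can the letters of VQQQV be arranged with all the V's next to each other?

4

Treat the 2 copies of V as a single block. The multiset to arrange is then {VV, Q, Q, Q}, 4 items in all.
That gives (4)!/(3!) = 4 arrangements.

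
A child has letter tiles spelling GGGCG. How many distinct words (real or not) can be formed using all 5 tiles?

5

The 5 letters of GGGCG have repeats: G appearing 4 times.
Dividing 5! = 120 by 4! = 24 for the repeated letters gives 5.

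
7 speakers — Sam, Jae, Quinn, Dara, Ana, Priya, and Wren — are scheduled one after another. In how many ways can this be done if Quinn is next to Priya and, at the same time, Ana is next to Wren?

Treat {Quinn,Priya} as one block (2 orders) and {Ana,Wren} as another (2 orders).
That leaves 5 units to arrange: 2 × 2 × 5! = 4 × 120 = 480.

480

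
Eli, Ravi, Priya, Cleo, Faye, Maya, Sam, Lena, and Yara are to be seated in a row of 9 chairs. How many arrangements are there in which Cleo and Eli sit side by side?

80640

Place the 7 others and the Cleo-Eli pair as 8 objects in a line; the pair has 2 internal arrangements.
So the count is 2·(8)! = 80640.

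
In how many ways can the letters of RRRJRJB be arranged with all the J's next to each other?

30

Treat the 2 copies of J as a single block. The multiset to arrange is then {JJ, B, R, R, R, R}, 6 items in all.
That gives (6)!/(4!) = 30 arrangements.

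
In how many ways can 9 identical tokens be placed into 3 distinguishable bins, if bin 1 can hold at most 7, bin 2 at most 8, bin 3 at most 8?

Without the upper bounds there are C(11,2) = 55 ways to split 9 among 3 bins.
Subtract solutions that violate a single cap (substitute x_i' = x_i − (cap_i+1)): x_1 ≥ 8 gives C(3,2) = 3; x_2 ≥ 9 gives C(2,2) = 1; x_3 ≥ 9 gives C(2,2) = 1. Together 5.
No two caps can be exceeded simultaneously, so the pair terms are all 0.
By inclusion–exclusion the count is 55 − 5 + 0 = 50.

50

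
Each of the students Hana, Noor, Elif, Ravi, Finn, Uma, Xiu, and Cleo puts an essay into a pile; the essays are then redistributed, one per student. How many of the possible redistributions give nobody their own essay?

14833

Let Aᵢ be the assignments in which student i gets their own essay. We want the size of the complement of A₁∪…∪A_8.
By inclusion–exclusion this is Σ_{j=0}^{8} (−1)^j C(8,j)·(8−j)!.
Computing: 40320 − 40320 + 20160 − 6720 + 1680 − 336 + 56 − 8 + 1 = 14833.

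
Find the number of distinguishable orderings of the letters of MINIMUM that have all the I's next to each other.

Treat the 2 copies of I as a single block. The multiset to arrange is then {II, M, M, M, N, U}, 6 items in all.
That gives (6)!/(3!) = 120 arrangements.

120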